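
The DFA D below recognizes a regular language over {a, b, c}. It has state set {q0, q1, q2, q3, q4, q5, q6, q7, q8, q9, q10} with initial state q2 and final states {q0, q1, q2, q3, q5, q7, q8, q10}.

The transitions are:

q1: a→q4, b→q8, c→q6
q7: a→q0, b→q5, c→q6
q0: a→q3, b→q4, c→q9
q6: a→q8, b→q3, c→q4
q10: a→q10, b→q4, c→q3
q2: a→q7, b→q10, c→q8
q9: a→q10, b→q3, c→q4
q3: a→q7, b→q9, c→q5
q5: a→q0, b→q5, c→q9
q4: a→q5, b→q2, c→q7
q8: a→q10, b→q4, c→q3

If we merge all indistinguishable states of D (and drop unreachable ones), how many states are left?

7

Reachable states from the start: {q0,q2,q3,q4,q5,q6,q7,q8,q9,q10}. Unreachable: {q1} — drop them.
Start with accepting vs non-accepting: {q0,q2,q3,q5,q7,q8,q10} | {q4,q6,q9}.
Split {q0,q2,q3,q5,q7,q8,q10} by δ(·,b) → {q0,q3,q8,q10} and {q2,q5,q7}.
Split {q0,q3,q8,q10} by δ(·,a) → {q0,q8,q10} and {q3}.
Split {q0,q8,q10} by δ(·,a) → {q8,q10} and {q0}.
On input a, block {q4,q6,q9} splits into {q6,q9} and {q4}.
On input a, block {q2,q5,q7} splits into {q5,q7} and {q2}.
Stable partition: {q8,q10} | {q6,q9} | {q5,q7} | {q3} | {q0} | {q4} | {q2} — 7 equivalence classes.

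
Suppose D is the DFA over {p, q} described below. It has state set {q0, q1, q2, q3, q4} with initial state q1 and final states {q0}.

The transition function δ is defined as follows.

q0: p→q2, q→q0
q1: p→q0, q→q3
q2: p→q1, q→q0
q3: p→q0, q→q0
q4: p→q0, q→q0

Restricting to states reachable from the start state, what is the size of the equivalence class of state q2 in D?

States {q4} cannot be reached from the start state, so discard them.
Initial partition by acceptance: {q0} | {q1,q2,q3}.
Refine {q1,q2,q3} on symbol p: members go to different blocks, giving {q1,q3} and {q2}.
Refine {q1,q3} on symbol q: members go to different blocks, giving {q1} and {q3}.
The partition is now stable with 4 blocks: {q0} | {q1} | {q2} | {q3}.
State q2 belongs to the block {q2}, which has 1 states.

1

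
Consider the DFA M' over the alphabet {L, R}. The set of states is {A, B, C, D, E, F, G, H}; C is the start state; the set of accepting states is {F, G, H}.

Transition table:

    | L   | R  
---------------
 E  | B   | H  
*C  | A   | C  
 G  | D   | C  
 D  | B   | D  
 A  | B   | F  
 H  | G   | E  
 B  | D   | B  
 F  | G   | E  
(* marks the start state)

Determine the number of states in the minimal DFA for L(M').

Initial partition by acceptance: {F,G,H} | {A,B,C,D,E}.
Refine {F,G,H} on symbol L: members go to different blocks, giving {F,H} and {G}.
Refine {A,B,C,D,E} on symbol R: members go to different blocks, giving {B,C,D} and {A,E}.
Refine {B,C,D} on symbol L: members go to different blocks, giving {B,D} and {C}.
No further refinement is possible. Final partition (5 blocks): {F,H} | {B,D} | {G} | {A,E} | {C}.

5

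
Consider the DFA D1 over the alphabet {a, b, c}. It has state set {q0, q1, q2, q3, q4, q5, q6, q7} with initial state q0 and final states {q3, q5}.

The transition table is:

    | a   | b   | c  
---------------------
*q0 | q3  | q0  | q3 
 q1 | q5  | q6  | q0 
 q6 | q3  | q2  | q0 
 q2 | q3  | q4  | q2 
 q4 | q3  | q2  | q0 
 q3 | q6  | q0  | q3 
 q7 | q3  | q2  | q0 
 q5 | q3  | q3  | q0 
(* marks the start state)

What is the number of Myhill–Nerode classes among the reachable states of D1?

States {q1,q5,q7} cannot be reached from the start state, so discard them.
P0 = {q3} | {q0,q2,q4,q6}.
Refine {q0,q2,q4,q6} on symbol c: members go to different blocks, giving {q2,q4,q6} and {q0}.
On input c, block {q2,q4,q6} splits into {q4,q6} and {q2}.
Stable partition: {q3} | {q4,q6} | {q0} | {q2} — 4 equivalence classes.

4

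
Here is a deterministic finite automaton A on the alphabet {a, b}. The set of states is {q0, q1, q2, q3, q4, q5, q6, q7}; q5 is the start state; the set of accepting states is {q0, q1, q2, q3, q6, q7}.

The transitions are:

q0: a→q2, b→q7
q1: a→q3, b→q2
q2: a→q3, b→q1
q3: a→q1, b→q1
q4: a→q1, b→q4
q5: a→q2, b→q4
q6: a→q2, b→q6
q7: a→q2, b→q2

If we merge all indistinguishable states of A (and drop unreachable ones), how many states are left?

2

States {q0,q6,q7} cannot be reached from the start state, so discard them.
P0 = {q1,q2,q3} | {q4,q5}.
The partition is now stable with 2 blocks: {q1,q2,q3} | {q4,q5}.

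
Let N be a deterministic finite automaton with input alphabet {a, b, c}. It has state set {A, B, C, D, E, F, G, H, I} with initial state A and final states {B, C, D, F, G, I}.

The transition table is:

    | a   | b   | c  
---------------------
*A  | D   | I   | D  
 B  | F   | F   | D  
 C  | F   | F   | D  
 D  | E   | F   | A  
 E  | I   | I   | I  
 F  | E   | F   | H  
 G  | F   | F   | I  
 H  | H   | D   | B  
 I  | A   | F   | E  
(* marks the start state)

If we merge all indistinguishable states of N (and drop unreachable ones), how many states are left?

5

First remove the unreachable states {C,G}; 7 states remain.
Start with accepting vs non-accepting: {B,D,F,I} | {A,E,H}.
Refine {B,D,F,I} on symbol a: members go to different blocks, giving {D,F,I} and {B}.
Refine {A,E,H} on symbol a: members go to different blocks, giving {A,E} and {H}.
Split {D,F,I} by δ(·,c) → {D,I} and {F}.
No further refinement is possible. Final partition (5 blocks): {D,I} | {A,E} | {B} | {H} | {F}.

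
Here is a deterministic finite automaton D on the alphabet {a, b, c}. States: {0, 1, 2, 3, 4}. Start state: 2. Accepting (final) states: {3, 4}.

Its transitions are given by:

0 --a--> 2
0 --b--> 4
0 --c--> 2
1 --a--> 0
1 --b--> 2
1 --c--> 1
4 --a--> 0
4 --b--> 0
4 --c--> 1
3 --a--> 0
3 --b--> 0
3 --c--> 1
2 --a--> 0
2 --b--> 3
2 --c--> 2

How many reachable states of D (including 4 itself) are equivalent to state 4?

Initial partition by acceptance: {3,4} | {0,1,2}.
On input b, block {0,1,2} splits into {0,2} and {1}.
The partition is now stable with 3 blocks: {3,4} | {0,2} | {1}.
The equivalence class containing 4 is {3,4}, of size 2.

2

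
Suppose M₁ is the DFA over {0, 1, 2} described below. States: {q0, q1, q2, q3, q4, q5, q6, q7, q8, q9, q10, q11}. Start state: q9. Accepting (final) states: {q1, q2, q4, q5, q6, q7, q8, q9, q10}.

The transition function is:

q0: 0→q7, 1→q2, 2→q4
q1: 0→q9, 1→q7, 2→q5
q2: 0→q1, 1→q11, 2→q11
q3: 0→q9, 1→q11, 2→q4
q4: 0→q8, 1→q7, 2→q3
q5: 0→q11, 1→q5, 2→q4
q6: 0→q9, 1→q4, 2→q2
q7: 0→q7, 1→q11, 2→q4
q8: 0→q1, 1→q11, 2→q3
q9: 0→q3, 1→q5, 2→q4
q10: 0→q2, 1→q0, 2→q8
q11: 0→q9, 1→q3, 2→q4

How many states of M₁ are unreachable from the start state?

4

No path from q9 leads to q0, q2, q6, q10; the other 8 states are all reachable.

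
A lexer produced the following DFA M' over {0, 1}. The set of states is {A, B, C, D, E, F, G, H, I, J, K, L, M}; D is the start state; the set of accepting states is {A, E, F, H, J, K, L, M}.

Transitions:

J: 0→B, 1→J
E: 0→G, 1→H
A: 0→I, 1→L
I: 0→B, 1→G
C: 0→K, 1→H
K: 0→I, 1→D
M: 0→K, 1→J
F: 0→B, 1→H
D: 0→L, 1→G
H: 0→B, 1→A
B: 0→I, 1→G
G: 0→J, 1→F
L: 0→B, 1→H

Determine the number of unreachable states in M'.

4

No path from D leads to C, E, K, M; the other 9 states are all reachable.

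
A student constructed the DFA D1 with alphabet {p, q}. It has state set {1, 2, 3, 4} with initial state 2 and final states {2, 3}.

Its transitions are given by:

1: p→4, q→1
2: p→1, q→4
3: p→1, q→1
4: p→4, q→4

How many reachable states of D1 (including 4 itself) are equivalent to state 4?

Reachable states from the start: {1,2,4}. Unreachable: {3} — drop them.
P0 = {2} | {1,4}.
No further refinement is possible. Final partition (2 blocks): {2} | {1,4}.
The equivalence class containing 4 is {1,4}, of size 2.

2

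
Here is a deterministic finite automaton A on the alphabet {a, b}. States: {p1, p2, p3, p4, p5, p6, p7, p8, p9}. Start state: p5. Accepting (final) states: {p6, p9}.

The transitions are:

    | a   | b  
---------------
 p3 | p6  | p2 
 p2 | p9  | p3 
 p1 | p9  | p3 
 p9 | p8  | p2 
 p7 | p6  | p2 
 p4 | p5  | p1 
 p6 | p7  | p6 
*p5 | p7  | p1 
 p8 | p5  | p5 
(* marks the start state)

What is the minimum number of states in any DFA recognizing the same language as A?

6

States {p4} cannot be reached from the start state, so discard them.
Initial partition by acceptance: {p6,p9} | {p1,p2,p3,p5,p7,p8}.
On input b, block {p6,p9} splits into {p6} and {p9}.
Refine {p1,p2,p3,p5,p7,p8} on symbol a: members go to different blocks, giving {p1,p2} and {p3,p7} and {p5,p8}.
Split {p5,p8} by δ(·,a) → {p5} and {p8}.
Stable partition: {p6} | {p1,p2} | {p9} | {p3,p7} | {p5} | {p8} — 6 equivalence classes.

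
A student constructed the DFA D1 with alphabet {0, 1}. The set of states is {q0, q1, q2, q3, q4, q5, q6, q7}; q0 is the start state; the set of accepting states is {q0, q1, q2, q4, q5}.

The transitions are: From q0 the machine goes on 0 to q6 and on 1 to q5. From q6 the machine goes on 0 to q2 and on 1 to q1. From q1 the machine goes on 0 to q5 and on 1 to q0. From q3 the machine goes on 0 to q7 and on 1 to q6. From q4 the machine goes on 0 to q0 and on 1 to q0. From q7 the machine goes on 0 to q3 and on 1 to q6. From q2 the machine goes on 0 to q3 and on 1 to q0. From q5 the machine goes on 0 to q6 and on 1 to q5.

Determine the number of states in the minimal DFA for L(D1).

5

States {q4} cannot be reached from the start state, so discard them.
P0 = {q0,q1,q2,q5} | {q3,q6,q7}.
Refine {q0,q1,q2,q5} on symbol 0: members go to different blocks, giving {q0,q2,q5} and {q1}.
Refine {q3,q6,q7} on symbol 0: members go to different blocks, giving {q3,q7} and {q6}.
Split {q0,q2,q5} by δ(·,0) → {q0,q5} and {q2}.
Stable partition: {q0,q5} | {q3,q7} | {q1} | {q6} | {q2} — 5 equivalence classes.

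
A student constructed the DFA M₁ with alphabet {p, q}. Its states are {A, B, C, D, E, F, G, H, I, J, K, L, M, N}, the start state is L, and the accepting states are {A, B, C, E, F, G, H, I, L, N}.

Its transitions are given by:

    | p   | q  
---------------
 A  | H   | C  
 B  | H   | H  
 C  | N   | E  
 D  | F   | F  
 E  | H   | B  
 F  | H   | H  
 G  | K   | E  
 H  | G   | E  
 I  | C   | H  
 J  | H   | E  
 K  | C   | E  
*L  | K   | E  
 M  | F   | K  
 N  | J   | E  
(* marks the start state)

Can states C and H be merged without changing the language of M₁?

Yes

States {A,D,F,I,M} cannot be reached from the start state, so discard them.
Start with accepting vs non-accepting: {B,C,E,G,H,L,N} | {J,K}.
On input p, block {B,C,E,G,H,L,N} splits into {B,C,E,H} and {G,L,N}.
Split {B,C,E,H} by δ(·,p) → {B,E} and {C,H}.
On input q, block {B,E} splits into {B} and {E}.
No further refinement is possible. Final partition (5 blocks): {B} | {J,K} | {G,L,N} | {C,H} | {E}.
C and H lie in the same block of the stable partition, so they are equivalent — no string distinguishes them.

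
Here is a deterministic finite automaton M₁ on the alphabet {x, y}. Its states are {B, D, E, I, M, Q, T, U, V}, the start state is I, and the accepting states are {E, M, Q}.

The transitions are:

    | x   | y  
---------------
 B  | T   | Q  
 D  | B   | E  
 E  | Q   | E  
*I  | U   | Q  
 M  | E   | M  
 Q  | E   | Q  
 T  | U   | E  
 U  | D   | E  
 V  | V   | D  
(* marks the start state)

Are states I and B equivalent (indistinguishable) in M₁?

Yes

First remove the unreachable states {M,V}; 7 states remain.
Start with accepting vs non-accepting: {E,Q} | {B,D,I,T,U}.
No further refinement is possible. Final partition (2 blocks): {E,Q} | {B,D,I,T,U}.
I and B lie in the same block of the stable partition, so they are equivalent — no string distinguishes them.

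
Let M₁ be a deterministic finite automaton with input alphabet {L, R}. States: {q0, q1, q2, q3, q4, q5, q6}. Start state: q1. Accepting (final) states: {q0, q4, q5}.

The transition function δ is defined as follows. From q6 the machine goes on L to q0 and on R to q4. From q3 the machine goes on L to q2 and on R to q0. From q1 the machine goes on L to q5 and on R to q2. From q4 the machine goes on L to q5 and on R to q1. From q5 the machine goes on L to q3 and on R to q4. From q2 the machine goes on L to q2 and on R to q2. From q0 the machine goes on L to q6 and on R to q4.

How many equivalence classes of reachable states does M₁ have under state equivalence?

Start with accepting vs non-accepting: {q0,q4,q5} | {q1,q2,q3,q6}.
On input L, block {q0,q4,q5} splits into {q0,q5} and {q4}.
Refine {q1,q2,q3,q6} on symbol L: members go to different blocks, giving {q1,q6} and {q2,q3}.
Refine {q0,q5} on symbol L: members go to different blocks, giving {q0} and {q5}.
Refine {q1,q6} on symbol L: members go to different blocks, giving {q1} and {q6}.
Split {q2,q3} by δ(·,R) → {q2} and {q3}.
The partition is now stable with 7 blocks: {q0} | {q1} | {q4} | {q2} | {q5} | {q6} | {q3}.

7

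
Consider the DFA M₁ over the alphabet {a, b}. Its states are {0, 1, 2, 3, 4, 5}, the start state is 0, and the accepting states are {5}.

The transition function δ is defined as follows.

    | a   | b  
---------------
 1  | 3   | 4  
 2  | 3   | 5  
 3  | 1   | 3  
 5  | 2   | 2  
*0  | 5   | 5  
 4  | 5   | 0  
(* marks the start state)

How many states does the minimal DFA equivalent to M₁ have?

All states are reachable from the start state.
Initial partition by acceptance: {5} | {0,1,2,3,4}.
Split {0,1,2,3,4} by δ(·,a) → {1,2,3} and {0,4}.
Refine {1,2,3} on symbol b: members go to different blocks, giving {1} and {2} and {3}.
Split {0,4} by δ(·,b) → {0} and {4}.
No further refinement is possible. Final partition (6 blocks): {5} | {1} | {0} | {2} | {3} | {4}.

6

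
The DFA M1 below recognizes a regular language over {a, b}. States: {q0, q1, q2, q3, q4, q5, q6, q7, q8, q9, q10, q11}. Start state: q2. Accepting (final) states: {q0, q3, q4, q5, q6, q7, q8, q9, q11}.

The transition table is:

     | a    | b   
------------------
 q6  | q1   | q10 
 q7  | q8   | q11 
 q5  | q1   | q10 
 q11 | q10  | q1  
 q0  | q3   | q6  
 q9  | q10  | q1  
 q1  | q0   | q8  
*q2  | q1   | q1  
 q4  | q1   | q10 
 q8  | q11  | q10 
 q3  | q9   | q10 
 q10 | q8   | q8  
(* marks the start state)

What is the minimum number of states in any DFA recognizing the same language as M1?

7

Reachable states from the start: {q0,q1,q2,q3,q6,q8,q9,q10,q11}. Unreachable: {q4,q5,q7} — drop them.
P0 = {q0,q3,q6,q8,q9,q11} | {q1,q2,q10}.
On input a, block {q0,q3,q6,q8,q9,q11} splits into {q0,q3,q8} and {q6,q9,q11}.
Refine {q0,q3,q8} on symbol a: members go to different blocks, giving {q3,q8} and {q0}.
Refine {q1,q2,q10} on symbol a: members go to different blocks, giving {q1} and {q2} and {q10}.
Split {q6,q9,q11} by δ(·,a) → {q9,q11} and {q6}.
No further refinement is possible. Final partition (7 blocks): {q3,q8} | {q1} | {q9,q11} | {q0} | {q2} | {q10} | {q6}.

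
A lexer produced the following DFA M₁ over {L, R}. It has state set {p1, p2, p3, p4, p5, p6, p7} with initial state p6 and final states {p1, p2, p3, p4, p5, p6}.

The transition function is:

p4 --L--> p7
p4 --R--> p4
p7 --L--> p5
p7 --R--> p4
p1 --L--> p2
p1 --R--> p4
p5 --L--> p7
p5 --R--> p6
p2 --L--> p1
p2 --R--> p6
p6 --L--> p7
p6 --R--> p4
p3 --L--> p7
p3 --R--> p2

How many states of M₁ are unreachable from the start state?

3

No path from p6 leads to p1, p2, p3; the other 4 states are all reachable.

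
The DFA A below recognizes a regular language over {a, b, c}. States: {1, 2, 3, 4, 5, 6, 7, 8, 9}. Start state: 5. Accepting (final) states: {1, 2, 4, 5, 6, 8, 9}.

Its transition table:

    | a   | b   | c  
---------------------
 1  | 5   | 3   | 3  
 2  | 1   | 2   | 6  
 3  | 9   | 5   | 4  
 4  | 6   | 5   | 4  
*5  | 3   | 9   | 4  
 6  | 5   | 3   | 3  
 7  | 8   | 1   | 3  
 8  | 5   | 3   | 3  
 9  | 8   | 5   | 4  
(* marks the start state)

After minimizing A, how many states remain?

Reachable states from the start: {3,4,5,6,8,9}. Unreachable: {1,2,7} — drop them.
P0 = {4,5,6,8,9} | {3}.
Split {4,5,6,8,9} by δ(·,a) → {4,6,8,9} and {5}.
On input a, block {4,6,8,9} splits into {4,9} and {6,8}.
No further refinement is possible. Final partition (4 blocks): {4,9} | {3} | {5} | {6,8}.

4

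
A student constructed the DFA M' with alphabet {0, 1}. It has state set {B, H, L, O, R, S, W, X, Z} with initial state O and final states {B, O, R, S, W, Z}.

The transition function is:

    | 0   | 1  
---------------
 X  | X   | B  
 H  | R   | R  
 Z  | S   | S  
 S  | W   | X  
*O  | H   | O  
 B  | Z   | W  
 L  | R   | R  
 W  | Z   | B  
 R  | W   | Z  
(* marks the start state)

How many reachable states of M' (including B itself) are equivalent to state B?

2

States {L} cannot be reached from the start state, so discard them.
Initial partition by acceptance: {B,O,R,S,W,Z} | {H,X}.
Refine {B,O,R,S,W,Z} on symbol 0: members go to different blocks, giving {B,R,S,W,Z} and {O}.
Refine {B,R,S,W,Z} on symbol 1: members go to different blocks, giving {B,R,W,Z} and {S}.
Refine {B,R,W,Z} on symbol 0: members go to different blocks, giving {B,R,W} and {Z}.
Refine {B,R,W} on symbol 0: members go to different blocks, giving {B,W} and {R}.
On input 0, block {H,X} splits into {H} and {X}.
The partition is now stable with 7 blocks: {B,W} | {H} | {O} | {S} | {Z} | {R} | {X}.
The equivalence class containing B is {B,W}, of size 2.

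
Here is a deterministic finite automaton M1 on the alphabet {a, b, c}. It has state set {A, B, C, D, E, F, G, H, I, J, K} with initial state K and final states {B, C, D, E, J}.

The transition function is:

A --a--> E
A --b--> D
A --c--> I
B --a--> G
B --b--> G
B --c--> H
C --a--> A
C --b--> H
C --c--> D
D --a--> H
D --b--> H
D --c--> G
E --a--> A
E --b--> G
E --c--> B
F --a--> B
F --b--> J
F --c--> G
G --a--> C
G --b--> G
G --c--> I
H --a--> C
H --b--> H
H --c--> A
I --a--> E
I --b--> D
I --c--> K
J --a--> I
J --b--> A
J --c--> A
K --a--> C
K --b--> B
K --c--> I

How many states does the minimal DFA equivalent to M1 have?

States {F,J} cannot be reached from the start state, so discard them.
P0 = {B,C,D,E} | {A,G,H,I,K}.
Split {B,C,D,E} by δ(·,c) → {B,D} and {C,E}.
Refine {A,G,H,I,K} on symbol b: members go to different blocks, giving {A,I,K} and {G,H}.
No further refinement is possible. Final partition (4 blocks): {B,D} | {A,I,K} | {C,E} | {G,H}.

4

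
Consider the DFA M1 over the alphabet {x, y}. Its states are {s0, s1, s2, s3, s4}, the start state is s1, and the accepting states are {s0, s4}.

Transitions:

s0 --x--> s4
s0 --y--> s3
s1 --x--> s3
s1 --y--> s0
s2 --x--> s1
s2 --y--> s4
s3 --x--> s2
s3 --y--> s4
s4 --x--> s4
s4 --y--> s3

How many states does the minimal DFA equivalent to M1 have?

P0 = {s0,s4} | {s1,s2,s3}.
Stable partition: {s0,s4} | {s1,s2,s3} — 2 equivalence classes.

2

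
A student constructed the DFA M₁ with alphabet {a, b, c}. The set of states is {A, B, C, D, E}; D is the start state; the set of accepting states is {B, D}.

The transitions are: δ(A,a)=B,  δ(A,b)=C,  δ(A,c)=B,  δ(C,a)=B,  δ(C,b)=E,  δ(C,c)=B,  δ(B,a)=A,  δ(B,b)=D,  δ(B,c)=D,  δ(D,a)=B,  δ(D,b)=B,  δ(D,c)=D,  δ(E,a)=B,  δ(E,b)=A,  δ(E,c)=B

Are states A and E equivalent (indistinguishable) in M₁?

P0 = {B,D} | {A,C,E}.
Split {B,D} by δ(·,a) → {B} and {D}.
The partition is now stable with 3 blocks: {B} | {A,C,E} | {D}.
A and E lie in the same block of the stable partition, so they are equivalent — no string distinguishes them.

Yes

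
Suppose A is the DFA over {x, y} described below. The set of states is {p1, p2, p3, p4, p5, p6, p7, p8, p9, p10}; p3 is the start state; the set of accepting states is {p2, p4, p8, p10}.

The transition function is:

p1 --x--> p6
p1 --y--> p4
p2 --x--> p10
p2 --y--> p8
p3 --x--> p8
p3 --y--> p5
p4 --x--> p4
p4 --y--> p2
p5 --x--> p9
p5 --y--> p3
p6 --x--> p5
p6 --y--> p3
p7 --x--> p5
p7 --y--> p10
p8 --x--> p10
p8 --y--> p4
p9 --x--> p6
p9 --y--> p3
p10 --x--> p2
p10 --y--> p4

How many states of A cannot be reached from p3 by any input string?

2

Starting at p3 and following transitions, the reachable set is {p2, p3, p4, p5, p6, p8, p9, p10}. That leaves p1, p7 unreachable — 2 in total.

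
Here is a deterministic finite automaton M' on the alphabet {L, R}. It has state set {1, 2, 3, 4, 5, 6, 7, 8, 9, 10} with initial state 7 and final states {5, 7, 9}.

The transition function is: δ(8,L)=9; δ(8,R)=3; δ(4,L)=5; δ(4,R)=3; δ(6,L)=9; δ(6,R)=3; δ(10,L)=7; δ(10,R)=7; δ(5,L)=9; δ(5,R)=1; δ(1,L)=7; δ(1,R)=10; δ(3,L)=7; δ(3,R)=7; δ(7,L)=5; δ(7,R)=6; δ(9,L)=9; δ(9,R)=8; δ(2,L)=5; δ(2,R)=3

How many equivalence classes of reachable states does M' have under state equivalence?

3

States {2,4} cannot be reached from the start state, so discard them.
Initial partition by acceptance: {5,7,9} | {1,3,6,8,10}.
Refine {1,3,6,8,10} on symbol R: members go to different blocks, giving {1,6,8} and {3,10}.
No further refinement is possible. Final partition (3 blocks): {5,7,9} | {1,6,8} | {3,10}.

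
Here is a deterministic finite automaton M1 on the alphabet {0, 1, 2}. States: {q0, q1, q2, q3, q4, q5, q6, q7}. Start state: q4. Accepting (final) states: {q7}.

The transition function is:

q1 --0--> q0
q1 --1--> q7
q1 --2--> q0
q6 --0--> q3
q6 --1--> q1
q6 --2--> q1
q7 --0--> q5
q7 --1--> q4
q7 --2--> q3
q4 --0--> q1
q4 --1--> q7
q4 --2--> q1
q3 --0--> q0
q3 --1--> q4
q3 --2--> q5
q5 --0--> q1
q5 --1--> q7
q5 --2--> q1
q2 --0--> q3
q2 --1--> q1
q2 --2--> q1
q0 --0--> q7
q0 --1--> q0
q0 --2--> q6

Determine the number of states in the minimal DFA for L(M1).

6

First remove the unreachable states {q2}; 7 states remain.
Initial partition by acceptance: {q7} | {q0,q1,q3,q4,q5,q6}.
Split {q0,q1,q3,q4,q5,q6} by δ(·,0) → {q1,q3,q4,q5,q6} and {q0}.
On input 0, block {q1,q3,q4,q5,q6} splits into {q4,q5,q6} and {q1,q3}.
Split {q4,q5,q6} by δ(·,1) → {q4,q5} and {q6}.
Refine {q1,q3} on symbol 1: members go to different blocks, giving {q1} and {q3}.
No further refinement is possible. Final partition (6 blocks): {q7} | {q4,q5} | {q0} | {q1} | {q6} | {q3}.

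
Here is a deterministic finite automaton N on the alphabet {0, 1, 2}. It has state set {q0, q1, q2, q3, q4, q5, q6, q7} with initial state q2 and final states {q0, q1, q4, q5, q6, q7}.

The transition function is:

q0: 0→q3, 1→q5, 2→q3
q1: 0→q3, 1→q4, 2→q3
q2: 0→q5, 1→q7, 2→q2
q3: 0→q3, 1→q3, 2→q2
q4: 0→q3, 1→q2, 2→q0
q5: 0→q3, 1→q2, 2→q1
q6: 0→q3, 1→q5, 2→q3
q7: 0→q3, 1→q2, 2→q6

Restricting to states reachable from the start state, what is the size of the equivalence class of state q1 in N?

Every state is reachable, so we keep all 8.
Initial partition by acceptance: {q0,q1,q4,q5,q6,q7} | {q2,q3}.
Refine {q0,q1,q4,q5,q6,q7} on symbol 1: members go to different blocks, giving {q0,q1,q6} and {q4,q5,q7}.
On input 0, block {q2,q3} splits into {q2} and {q3}.
Stable partition: {q0,q1,q6} | {q2} | {q4,q5,q7} | {q3} — 4 equivalence classes.
State q1 belongs to the block {q0,q1,q6}, which has 3 states.

3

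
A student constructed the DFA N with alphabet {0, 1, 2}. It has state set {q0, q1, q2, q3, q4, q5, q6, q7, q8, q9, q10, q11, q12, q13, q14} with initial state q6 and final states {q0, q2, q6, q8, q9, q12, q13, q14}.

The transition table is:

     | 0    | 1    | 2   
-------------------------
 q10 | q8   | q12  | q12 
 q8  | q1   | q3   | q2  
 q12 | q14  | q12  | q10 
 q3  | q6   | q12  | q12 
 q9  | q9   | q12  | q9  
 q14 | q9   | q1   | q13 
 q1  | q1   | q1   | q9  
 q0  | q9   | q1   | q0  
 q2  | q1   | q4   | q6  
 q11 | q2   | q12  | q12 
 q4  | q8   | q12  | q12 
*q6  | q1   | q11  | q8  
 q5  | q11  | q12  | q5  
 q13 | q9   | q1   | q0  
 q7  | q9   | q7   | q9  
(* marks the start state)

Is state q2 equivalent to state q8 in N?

States {q5,q7} cannot be reached from the start state, so discard them.
Initial partition by acceptance: {q0,q2,q6,q8,q9,q12,q13,q14} | {q1,q3,q4,q10,q11}.
Refine {q0,q2,q6,q8,q9,q12,q13,q14} on symbol 0: members go to different blocks, giving {q0,q9,q12,q13,q14} and {q2,q6,q8}.
Refine {q0,q9,q12,q13,q14} on symbol 1: members go to different blocks, giving {q0,q13,q14} and {q9,q12}.
Refine {q1,q3,q4,q10,q11} on symbol 0: members go to different blocks, giving {q3,q4,q10,q11} and {q1}.
On input 0, block {q9,q12} splits into {q9} and {q12}.
Stable partition: {q0,q13,q14} | {q3,q4,q10,q11} | {q2,q6,q8} | {q9} | {q1} | {q12} — 6 equivalence classes.
q2 and q8 lie in the same block of the stable partition, so they are equivalent — no string distinguishes them.

Yes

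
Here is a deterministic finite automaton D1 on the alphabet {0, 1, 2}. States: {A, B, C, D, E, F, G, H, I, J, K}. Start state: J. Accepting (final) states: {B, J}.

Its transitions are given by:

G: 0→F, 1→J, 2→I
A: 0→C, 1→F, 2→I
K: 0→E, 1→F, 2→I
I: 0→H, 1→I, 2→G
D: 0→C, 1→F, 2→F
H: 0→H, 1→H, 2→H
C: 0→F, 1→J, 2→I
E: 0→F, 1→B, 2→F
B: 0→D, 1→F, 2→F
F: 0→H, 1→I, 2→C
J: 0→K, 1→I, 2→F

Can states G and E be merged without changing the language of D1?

First remove the unreachable states {A}; 10 states remain.
Start with accepting vs non-accepting: {B,J} | {C,D,E,F,G,H,I,K}.
Refine {C,D,E,F,G,H,I,K} on symbol 1: members go to different blocks, giving {D,F,H,I,K} and {C,E,G}.
Split {D,F,H,I,K} by δ(·,0) → {F,H,I} and {D,K}.
Split {F,H,I} by δ(·,2) → {F,I} and {H}.
The partition is now stable with 5 blocks: {B,J} | {F,I} | {C,E,G} | {D,K} | {H}.
G and E lie in the same block of the stable partition, so they are equivalent — no string distinguishes them.

Yes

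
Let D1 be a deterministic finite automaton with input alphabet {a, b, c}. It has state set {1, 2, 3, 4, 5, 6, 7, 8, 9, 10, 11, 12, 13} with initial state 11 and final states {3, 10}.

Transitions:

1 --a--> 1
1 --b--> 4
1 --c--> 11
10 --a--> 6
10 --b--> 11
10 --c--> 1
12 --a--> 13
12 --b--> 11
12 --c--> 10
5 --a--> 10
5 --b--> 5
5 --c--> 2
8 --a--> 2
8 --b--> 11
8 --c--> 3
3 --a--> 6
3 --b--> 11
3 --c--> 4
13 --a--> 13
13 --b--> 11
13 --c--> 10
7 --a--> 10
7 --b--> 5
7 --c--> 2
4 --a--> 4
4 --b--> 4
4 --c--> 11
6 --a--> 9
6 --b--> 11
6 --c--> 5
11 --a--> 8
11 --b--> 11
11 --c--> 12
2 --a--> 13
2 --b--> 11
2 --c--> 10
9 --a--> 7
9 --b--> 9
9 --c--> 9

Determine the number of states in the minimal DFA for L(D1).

7

All states are reachable from the start state.
Initial partition by acceptance: {3,10} | {1,2,4,5,6,7,8,9,11,12,13}.
Split {1,2,4,5,6,7,8,9,11,12,13} by δ(·,a) → {1,2,4,6,8,9,11,12,13} and {5,7}.
On input a, block {1,2,4,6,8,9,11,12,13} splits into {1,2,4,6,8,11,12,13} and {9}.
Split {1,2,4,6,8,11,12,13} by δ(·,a) → {1,2,4,8,11,12,13} and {6}.
On input c, block {1,2,4,8,11,12,13} splits into {2,8,12,13} and {1,4,11}.
Split {1,4,11} by δ(·,a) → {1,4} and {11}.
No further refinement is possible. Final partition (7 blocks): {3,10} | {2,8,12,13} | {5,7} | {9} | {6} | {1,4} | {11}.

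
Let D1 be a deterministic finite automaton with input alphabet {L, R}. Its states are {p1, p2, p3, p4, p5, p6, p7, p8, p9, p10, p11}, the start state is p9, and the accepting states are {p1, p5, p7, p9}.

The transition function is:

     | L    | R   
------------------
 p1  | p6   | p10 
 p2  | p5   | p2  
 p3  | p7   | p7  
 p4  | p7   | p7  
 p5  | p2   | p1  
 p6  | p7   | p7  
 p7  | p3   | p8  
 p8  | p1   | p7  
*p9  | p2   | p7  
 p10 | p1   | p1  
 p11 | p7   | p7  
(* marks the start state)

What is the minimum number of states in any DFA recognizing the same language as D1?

States {p4,p11} cannot be reached from the start state, so discard them.
Initial partition by acceptance: {p1,p5,p7,p9} | {p2,p3,p6,p8,p10}.
On input R, block {p1,p5,p7,p9} splits into {p1,p7} and {p5,p9}.
On input L, block {p2,p3,p6,p8,p10} splits into {p3,p6,p8,p10} and {p2}.
No further refinement is possible. Final partition (4 blocks): {p1,p7} | {p3,p6,p8,p10} | {p5,p9} | {p2}.

4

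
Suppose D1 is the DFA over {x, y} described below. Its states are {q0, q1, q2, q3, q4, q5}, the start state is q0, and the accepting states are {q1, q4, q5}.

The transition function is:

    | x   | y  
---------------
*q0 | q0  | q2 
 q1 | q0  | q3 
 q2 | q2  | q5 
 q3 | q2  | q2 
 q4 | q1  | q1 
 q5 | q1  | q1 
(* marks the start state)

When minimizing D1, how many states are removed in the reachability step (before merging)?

BFS from q0 reaches {q0, q1, q2, q3, q5}; the 1 state(s) q4 are never visited.

1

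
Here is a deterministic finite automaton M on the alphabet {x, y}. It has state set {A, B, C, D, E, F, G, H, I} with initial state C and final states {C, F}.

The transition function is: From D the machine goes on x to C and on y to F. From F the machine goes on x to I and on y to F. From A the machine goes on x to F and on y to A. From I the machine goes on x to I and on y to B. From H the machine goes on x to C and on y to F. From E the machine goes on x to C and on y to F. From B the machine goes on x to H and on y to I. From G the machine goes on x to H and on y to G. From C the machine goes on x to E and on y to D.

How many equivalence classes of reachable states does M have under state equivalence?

States {A,G} cannot be reached from the start state, so discard them.
Start with accepting vs non-accepting: {C,F} | {B,D,E,H,I}.
On input y, block {C,F} splits into {C} and {F}.
Split {B,D,E,H,I} by δ(·,x) → {D,E,H} and {B,I}.
Refine {B,I} on symbol x: members go to different blocks, giving {B} and {I}.
Stable partition: {C} | {D,E,H} | {F} | {B} | {I} — 5 equivalence classes.

5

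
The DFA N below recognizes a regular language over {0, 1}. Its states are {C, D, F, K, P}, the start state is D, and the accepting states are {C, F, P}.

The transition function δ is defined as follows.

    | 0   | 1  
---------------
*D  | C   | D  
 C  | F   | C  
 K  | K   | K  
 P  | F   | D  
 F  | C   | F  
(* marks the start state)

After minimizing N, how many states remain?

First remove the unreachable states {K,P}; 3 states remain.
Start with accepting vs non-accepting: {C,F} | {D}.
The partition is now stable with 2 blocks: {C,F} | {D}.

2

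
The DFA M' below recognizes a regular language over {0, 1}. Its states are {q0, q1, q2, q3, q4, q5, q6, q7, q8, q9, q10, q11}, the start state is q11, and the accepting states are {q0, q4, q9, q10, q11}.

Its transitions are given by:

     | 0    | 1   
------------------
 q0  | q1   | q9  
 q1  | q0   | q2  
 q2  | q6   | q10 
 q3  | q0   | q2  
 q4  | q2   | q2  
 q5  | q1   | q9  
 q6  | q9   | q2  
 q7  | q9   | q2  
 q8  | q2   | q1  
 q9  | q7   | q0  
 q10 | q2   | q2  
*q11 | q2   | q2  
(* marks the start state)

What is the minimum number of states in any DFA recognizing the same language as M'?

4

First remove the unreachable states {q3,q4,q5,q8}; 8 states remain.
P0 = {q0,q9,q10,q11} | {q1,q2,q6,q7}.
On input 1, block {q0,q9,q10,q11} splits into {q0,q9} and {q10,q11}.
On input 0, block {q1,q2,q6,q7} splits into {q1,q6,q7} and {q2}.
No further refinement is possible. Final partition (4 blocks): {q0,q9} | {q1,q6,q7} | {q10,q11} | {q2}.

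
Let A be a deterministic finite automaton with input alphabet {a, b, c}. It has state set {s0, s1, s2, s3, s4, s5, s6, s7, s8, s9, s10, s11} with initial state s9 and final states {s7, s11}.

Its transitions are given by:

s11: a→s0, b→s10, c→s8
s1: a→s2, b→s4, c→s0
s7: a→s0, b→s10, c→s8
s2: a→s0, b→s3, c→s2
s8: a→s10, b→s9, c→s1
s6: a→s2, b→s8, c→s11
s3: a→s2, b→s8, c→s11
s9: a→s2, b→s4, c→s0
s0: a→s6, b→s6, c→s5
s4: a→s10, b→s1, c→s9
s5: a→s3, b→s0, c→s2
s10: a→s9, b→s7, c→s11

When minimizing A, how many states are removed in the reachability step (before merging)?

0

Exploring from s9, all states are eventually visited, so none are unreachable.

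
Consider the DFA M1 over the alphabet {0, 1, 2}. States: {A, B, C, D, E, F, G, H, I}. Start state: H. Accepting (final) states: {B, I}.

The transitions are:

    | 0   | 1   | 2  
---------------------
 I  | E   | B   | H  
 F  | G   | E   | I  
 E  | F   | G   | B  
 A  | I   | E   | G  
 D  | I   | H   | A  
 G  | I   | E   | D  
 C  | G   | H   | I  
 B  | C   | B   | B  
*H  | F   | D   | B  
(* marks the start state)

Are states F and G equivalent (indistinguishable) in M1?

P0 = {B,I} | {A,C,D,E,F,G,H}.
Refine {B,I} on symbol 2: members go to different blocks, giving {B} and {I}.
Split {A,C,D,E,F,G,H} by δ(·,0) → {C,E,F,H} and {A,D,G}.
On input 0, block {C,E,F,H} splits into {C,F} and {E,H}.
The partition is now stable with 5 blocks: {B} | {C,F} | {I} | {A,D,G} | {E,H}.
F and G end up in different blocks, so they are distinguishable. For instance, the string '0' is accepted from only G.

No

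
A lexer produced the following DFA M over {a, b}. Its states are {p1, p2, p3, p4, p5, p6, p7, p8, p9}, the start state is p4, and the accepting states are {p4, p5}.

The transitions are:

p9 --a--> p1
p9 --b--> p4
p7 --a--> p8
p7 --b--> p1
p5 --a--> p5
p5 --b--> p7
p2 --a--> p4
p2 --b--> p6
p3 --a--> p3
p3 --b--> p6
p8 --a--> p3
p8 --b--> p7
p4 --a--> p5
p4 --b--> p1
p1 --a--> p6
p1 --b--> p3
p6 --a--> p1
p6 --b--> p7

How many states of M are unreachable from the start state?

2

BFS from p4 reaches {p1, p3, p4, p5, p6, p7, p8}; the 2 state(s) p2, p9 are never visited.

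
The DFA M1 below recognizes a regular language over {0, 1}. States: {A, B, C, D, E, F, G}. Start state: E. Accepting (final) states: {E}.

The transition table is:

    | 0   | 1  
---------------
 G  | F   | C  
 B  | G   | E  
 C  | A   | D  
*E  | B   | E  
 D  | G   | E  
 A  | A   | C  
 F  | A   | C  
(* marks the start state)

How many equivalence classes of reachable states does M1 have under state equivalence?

4

Every state is reachable, so we keep all 7.
Initial partition by acceptance: {E} | {A,B,C,D,F,G}.
Refine {A,B,C,D,F,G} on symbol 1: members go to different blocks, giving {A,C,F,G} and {B,D}.
Split {A,C,F,G} by δ(·,1) → {A,F,G} and {C}.
The partition is now stable with 4 blocks: {E} | {A,F,G} | {B,D} | {C}.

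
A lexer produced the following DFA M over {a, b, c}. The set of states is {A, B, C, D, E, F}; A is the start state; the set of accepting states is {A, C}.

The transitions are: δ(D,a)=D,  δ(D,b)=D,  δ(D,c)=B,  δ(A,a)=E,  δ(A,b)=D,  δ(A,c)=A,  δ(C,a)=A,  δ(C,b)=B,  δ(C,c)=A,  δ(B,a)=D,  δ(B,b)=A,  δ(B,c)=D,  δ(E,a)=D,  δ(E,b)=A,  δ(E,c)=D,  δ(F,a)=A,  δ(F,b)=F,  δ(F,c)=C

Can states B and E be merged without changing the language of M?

First remove the unreachable states {C,F}; 4 states remain.
P0 = {A} | {B,D,E}.
On input b, block {B,D,E} splits into {B,E} and {D}.
No further refinement is possible. Final partition (3 blocks): {A} | {B,E} | {D}.
B and E lie in the same block of the stable partition, so they are equivalent — no string distinguishes them.

Yes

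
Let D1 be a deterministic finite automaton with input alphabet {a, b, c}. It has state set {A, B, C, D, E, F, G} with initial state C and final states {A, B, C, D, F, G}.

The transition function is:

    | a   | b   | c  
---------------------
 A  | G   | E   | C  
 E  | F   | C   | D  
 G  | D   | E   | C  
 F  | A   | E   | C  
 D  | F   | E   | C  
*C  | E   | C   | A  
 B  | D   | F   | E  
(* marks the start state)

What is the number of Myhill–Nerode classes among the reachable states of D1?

First remove the unreachable states {B}; 6 states remain.
Start with accepting vs non-accepting: {A,C,D,F,G} | {E}.
On input a, block {A,C,D,F,G} splits into {A,D,F,G} and {C}.
Stable partition: {A,D,F,G} | {E} | {C} — 3 equivalence classes.

3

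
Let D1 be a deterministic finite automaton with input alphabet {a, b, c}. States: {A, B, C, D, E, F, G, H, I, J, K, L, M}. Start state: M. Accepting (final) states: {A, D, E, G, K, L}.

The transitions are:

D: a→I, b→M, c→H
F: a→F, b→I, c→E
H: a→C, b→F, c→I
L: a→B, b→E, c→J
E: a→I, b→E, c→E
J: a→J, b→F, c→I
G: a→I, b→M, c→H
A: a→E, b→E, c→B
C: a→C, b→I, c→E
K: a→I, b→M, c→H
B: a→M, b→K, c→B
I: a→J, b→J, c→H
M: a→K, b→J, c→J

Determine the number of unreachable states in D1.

No path from M leads to A, B, D, G, L; the other 8 states are all reachable.

5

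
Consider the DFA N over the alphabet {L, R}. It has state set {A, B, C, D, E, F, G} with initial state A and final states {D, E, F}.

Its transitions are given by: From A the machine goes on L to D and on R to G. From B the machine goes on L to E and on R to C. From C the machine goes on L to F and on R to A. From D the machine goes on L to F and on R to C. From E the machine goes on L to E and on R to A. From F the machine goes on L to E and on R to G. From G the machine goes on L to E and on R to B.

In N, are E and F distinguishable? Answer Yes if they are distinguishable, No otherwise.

No

All states are reachable from the start state.
Initial partition by acceptance: {D,E,F} | {A,B,C,G}.
The partition is now stable with 2 blocks: {D,E,F} | {A,B,C,G}.
E and F lie in the same block of the stable partition, so they are equivalent — no string distinguishes them.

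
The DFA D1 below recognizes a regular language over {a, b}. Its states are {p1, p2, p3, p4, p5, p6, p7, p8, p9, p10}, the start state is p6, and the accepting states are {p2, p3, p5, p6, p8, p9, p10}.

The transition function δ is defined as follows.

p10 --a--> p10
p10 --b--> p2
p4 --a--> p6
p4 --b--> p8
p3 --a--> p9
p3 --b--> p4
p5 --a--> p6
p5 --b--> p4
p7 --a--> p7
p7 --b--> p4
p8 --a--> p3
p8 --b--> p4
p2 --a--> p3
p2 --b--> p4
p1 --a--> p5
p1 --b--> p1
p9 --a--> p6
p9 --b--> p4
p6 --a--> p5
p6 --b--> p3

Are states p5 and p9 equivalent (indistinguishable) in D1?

Yes

Reachable states from the start: {p3,p4,p5,p6,p8,p9}. Unreachable: {p1,p2,p7,p10} — drop them.
P0 = {p3,p5,p6,p8,p9} | {p4}.
Refine {p3,p5,p6,p8,p9} on symbol b: members go to different blocks, giving {p3,p5,p8,p9} and {p6}.
Refine {p3,p5,p8,p9} on symbol a: members go to different blocks, giving {p3,p8} and {p5,p9}.
On input a, block {p3,p8} splits into {p3} and {p8}.
The partition is now stable with 5 blocks: {p3} | {p4} | {p6} | {p5,p9} | {p8}.
p5 and p9 lie in the same block of the stable partition, so they are equivalent — no string distinguishes them.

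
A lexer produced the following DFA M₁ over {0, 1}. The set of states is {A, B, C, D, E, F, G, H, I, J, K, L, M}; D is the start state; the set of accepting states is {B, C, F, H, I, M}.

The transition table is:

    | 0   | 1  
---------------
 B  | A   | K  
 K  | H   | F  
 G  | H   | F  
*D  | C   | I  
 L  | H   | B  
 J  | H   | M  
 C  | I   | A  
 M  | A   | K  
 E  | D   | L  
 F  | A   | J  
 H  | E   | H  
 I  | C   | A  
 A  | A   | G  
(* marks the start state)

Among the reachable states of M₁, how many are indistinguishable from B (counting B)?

3

All states are reachable from the start state.
Start with accepting vs non-accepting: {B,C,F,H,I,M} | {A,D,E,G,J,K,L}.
Split {B,C,F,H,I,M} by δ(·,0) → {B,F,H,M} and {C,I}.
Split {B,F,H,M} by δ(·,1) → {B,F,M} and {H}.
On input 0, block {A,D,E,G,J,K,L} splits into {G,J,K,L} and {A,E} and {D}.
Split {A,E} by δ(·,0) → {A} and {E}.
The partition is now stable with 7 blocks: {B,F,M} | {G,J,K,L} | {C,I} | {H} | {A} | {D} | {E}.
State B belongs to the block {B,F,M}, which has 3 states.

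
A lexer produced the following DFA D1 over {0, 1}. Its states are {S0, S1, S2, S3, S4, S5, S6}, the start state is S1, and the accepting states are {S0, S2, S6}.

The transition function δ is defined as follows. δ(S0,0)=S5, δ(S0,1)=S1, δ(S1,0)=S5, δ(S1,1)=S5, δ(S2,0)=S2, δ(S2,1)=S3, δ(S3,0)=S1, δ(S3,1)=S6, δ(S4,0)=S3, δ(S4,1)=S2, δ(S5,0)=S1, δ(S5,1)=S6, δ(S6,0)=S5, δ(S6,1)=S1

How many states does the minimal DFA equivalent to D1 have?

Reachable states from the start: {S1,S5,S6}. Unreachable: {S0,S2,S3,S4} — drop them.
Start with accepting vs non-accepting: {S6} | {S1,S5}.
Split {S1,S5} by δ(·,1) → {S1} and {S5}.
The partition is now stable with 3 blocks: {S6} | {S1} | {S5}.

3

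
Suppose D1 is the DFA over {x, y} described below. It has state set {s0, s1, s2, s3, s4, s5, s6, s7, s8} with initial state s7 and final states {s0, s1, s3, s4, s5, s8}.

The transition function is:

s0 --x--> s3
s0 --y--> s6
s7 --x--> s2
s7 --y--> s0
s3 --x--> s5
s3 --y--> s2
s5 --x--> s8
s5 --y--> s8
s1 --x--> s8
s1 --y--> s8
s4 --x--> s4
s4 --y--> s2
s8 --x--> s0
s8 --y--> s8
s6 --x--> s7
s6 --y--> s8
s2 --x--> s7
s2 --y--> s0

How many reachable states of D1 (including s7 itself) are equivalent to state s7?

First remove the unreachable states {s1,s4}; 7 states remain.
Start with accepting vs non-accepting: {s0,s3,s5,s8} | {s2,s6,s7}.
On input y, block {s0,s3,s5,s8} splits into {s0,s3} and {s5,s8}.
Split {s0,s3} by δ(·,x) → {s0} and {s3}.
Refine {s2,s6,s7} on symbol y: members go to different blocks, giving {s2,s7} and {s6}.
On input x, block {s5,s8} splits into {s5} and {s8}.
Stable partition: {s0} | {s2,s7} | {s5} | {s3} | {s6} | {s8} — 6 equivalence classes.
The equivalence class containing s7 is {s2,s7}, of size 2.

2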